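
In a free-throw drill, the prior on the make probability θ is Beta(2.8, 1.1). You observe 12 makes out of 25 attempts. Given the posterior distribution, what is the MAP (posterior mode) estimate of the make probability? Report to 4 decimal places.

The Beta prior is conjugate to a Binomial/Bernoulli likelihood; the update adds successes to α and failures to β.
Posterior: Beta(α+k, β+n−k) = Beta(2.8+12, 1.1+13) = Beta(14.8, 14.1).
Mode of Beta(a,b) for a,b>1 is (a−1)/(a+b−2) = 13.8/26.9 = 0.5130.

0.5130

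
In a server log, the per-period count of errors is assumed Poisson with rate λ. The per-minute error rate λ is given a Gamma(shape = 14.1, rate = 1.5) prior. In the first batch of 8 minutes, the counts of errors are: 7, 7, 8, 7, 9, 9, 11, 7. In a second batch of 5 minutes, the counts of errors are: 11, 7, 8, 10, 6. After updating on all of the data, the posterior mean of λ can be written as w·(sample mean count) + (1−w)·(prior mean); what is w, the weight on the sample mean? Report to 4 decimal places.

0.8966

With a Gamma(shape α, rate β) prior, the Poisson likelihood is conjugate: the posterior is Gamma(α + ΣXᵢ, β + n).
Total number of minutes: n = 8 + 5 = 13.
Posterior mean = (α₀+S)/(β₀+n) = [n/(β₀+n)]·(S/n) + [β₀/(β₀+n)]·(α₀/β₀), so only n and β₀ enter the weight.
Weight on data w = n/(β₀+n) = 13/(1.5+13) = 13/14.5 = 0.8966.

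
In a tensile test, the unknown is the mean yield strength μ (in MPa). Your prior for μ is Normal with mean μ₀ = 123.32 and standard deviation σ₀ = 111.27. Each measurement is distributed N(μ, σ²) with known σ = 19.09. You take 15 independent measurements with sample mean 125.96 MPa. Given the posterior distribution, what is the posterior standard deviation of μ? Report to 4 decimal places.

4.9242

For Normal data with known variance σ², a Normal(μ₀, σ₀²) prior on μ is conjugate. Posterior precision = 1/σ₀² + n/σ²; posterior mean is the precision-weighted average of μ₀ and x̄.
σ₀² = 111.27² = 12381.0129, σ² = 19.09² = 364.4281; σ² + n·σ₀² = 364.4281 + 15·12381.0129 = 186079.6216.
Posterior precision = 1/σ₀² + n/σ² = 1/12381.0129 + 15/364.4281 = (σ² + n·σ₀²)/(σ₀²σ²) = 186079.6216/(12381.0129·364.4281); posterior variance σₙ² = σ₀²σ²/(σ² + n·σ₀²) = 12381.0129·364.4281/186079.6216 = 24.247626.
Posterior SD = √σₙ² = √(12381.0129·364.4281/186079.6216) = 4.9242.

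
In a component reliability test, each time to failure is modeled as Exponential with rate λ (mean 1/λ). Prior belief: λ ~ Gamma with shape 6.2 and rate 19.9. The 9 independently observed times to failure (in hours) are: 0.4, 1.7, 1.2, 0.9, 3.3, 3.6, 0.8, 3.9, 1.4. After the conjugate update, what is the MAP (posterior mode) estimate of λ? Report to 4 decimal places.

With a Gamma(shape α, rate β) prior on the exponential rate λ, the posterior after n observations with total T = Σxᵢ is Gamma(α+n, β+T).
Sum of observations T = 17.2 hours; n = 9.
Posterior: Gamma(6.2+9, 19.9+17.2) = Gamma(15.2, 37.1).
Mode = (α−1)/β = 0.3827.

0.3827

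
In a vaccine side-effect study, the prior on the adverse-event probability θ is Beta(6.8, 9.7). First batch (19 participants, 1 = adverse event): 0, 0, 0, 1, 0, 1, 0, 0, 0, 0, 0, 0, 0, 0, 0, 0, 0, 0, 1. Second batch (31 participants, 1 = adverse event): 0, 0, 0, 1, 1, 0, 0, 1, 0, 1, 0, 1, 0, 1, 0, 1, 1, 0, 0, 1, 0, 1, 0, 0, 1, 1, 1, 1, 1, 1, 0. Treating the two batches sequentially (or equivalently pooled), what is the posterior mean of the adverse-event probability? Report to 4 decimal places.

The Beta prior is conjugate to a Binomial/Bernoulli likelihood; the update adds successes to α and failures to β.
After batch 1: Beta(6.8+3, 9.7+16) = Beta(9.8, 25.7).
After batch 2: Beta(9.8+16, 25.7+15) = Beta(25.8, 40.7).
Posterior mean = α/(α+β) = 25.8/66.5 = 0.3880.

0.3880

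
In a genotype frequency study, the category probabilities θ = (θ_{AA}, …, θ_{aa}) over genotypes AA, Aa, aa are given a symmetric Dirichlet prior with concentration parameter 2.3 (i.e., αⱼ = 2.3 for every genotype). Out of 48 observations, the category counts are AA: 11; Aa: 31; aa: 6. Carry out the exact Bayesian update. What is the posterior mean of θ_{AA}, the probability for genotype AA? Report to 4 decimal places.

0.2423

The Dirichlet prior is conjugate to the Multinomial likelihood: each posterior αⱼ = prior αⱼ + observed count nⱼ.
Posterior concentration: (13.3, 33.3, 8.3), total = 54.9.
E[θ_{AA}|data] = α_{AA}/Σα = 13.3/54.9 = 0.2423.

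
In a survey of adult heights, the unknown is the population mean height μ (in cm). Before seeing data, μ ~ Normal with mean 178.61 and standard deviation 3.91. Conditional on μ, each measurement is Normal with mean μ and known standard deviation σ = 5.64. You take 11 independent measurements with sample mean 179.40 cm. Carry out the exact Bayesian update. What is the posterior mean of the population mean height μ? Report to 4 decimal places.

179.2743

For Normal data with known variance σ², a Normal(μ₀, σ₀²) prior on μ is conjugate. Posterior precision = 1/σ₀² + n/σ²; posterior mean is the precision-weighted average of μ₀ and x̄.
n·x̄ = 11·179.40 = 1973.4.
σ₀² = 3.91² = 15.2881, σ² = 5.64² = 31.8096; σ² + n·σ₀² = 31.8096 + 11·15.2881 = 199.9787.
Posterior mean = (μ₀/σ₀² + n·x̄/σ²)/(1/σ₀² + n/σ²) = (σ²·μ₀ + σ₀²·n·x̄)/(σ² + n·σ₀²) = (31.8096·178.61 + 15.2881·1973.4)/199.9787 = 35851.049196/199.9787 = 179.2743.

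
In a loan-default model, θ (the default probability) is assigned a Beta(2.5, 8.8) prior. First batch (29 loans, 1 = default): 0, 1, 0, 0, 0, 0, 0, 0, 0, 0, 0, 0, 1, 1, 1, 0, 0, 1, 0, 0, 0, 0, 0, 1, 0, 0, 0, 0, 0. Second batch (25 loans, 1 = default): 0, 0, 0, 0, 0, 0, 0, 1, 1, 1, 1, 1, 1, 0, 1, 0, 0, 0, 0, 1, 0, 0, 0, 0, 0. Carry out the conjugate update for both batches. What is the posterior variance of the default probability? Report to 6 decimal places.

0.002848

The Beta prior is conjugate to a Binomial/Bernoulli likelihood; the update adds successes to α and failures to β.
After batch 1: Beta(2.5+6, 8.8+23) = Beta(8.5, 31.8).
After batch 2: Beta(8.5+8, 31.8+17) = Beta(16.5, 48.8).
Var = αβ/((α+β)²(α+β+1)) = 16.5·48.8/(65.3²·66.3) = 0.002848.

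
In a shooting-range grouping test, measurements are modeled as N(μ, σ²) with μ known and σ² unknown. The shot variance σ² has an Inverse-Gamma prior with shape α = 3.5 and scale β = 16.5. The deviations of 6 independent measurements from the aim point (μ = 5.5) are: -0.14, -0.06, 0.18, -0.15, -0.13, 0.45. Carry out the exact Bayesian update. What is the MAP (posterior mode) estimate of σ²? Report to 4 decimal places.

2.2198

With known mean μ and an Inverse-Gamma(α, β) prior on σ², the Normal likelihood is conjugate: posterior is Inv-Gamma(α + n/2, β + Σ(xᵢ−μ)²/2).
Σ(xᵢ−μ)² = (-0.14)² + (-0.06)² + (0.18)² + (-0.15)² + (-0.13)² + (0.45)² = 0.2975.
Posterior: Inv-Gamma(3.5 + 6/2, 16.5 + 0.2975/2) = Inv-Gamma(6.50, 16.64875).
Mode = β/(α+1) = 16.64875/7.50 = 2.2198.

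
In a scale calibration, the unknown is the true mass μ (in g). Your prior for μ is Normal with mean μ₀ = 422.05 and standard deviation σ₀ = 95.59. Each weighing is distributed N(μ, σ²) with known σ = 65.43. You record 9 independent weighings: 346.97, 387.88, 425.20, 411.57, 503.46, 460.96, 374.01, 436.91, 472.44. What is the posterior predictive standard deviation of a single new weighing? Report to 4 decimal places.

For Normal data with known variance σ², a Normal(μ₀, σ₀²) prior on μ is conjugate. Posterior precision = 1/σ₀² + n/σ²; posterior mean is the precision-weighted average of μ₀ and x̄.
σ₀² = 95.59² = 9137.4481, σ² = 65.43² = 4281.0849; σ² + n·σ₀² = 4281.0849 + 9·9137.4481 = 86518.1178.
Posterior precision = 1/σ₀² + n/σ² = 1/9137.4481 + 9/4281.0849 = (σ² + n·σ₀²)/(σ₀²σ²) = 86518.1178/(9137.4481·4281.0849); posterior variance σₙ² = σ₀²σ²/(σ² + n·σ₀²) = 9137.4481·4281.0849/86518.1178 = 452.138721.
Predictive variance for one new observation = σₙ² + σ² = 9137.4481·4281.0849/86518.1178 + 4281.0849 = σ²·(σ₀² + 86518.1178)/86518.1178 = 4281.0849·95655.5659/86518.1178 = 4733.223621; SD = √(4281.0849·95655.5659/86518.1178) = 68.7984.

68.7984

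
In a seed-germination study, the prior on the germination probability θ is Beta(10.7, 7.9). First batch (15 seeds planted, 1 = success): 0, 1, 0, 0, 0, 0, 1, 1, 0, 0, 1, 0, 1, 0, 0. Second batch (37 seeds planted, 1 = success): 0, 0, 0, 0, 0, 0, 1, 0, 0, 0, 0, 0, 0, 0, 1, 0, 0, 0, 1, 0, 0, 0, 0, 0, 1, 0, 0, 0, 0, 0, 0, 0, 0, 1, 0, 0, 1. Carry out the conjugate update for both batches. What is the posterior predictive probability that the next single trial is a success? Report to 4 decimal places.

0.3074

The Beta prior is conjugate to a Binomial/Bernoulli likelihood; the update adds successes to α and failures to β.
After batch 1: Beta(10.7+5, 7.9+10) = Beta(15.7, 17.9).
After batch 2: Beta(15.7+6, 17.9+31) = Beta(21.7, 48.9).
For a single future Bernoulli trial, P(success | data) = α/(α+β) = 0.3074.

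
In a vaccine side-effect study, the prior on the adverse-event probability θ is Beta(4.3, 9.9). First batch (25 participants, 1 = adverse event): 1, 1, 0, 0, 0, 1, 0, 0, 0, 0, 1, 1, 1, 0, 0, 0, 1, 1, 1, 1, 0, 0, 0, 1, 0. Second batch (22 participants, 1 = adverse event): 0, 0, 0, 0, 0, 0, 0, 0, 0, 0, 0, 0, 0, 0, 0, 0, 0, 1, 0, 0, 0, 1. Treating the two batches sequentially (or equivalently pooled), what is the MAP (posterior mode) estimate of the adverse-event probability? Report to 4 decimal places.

The Beta prior is conjugate to a Binomial/Bernoulli likelihood; the update adds successes to α and failures to β.
After batch 1: Beta(4.3+11, 9.9+14) = Beta(15.3, 23.9).
After batch 2: Beta(15.3+2, 23.9+20) = Beta(17.3, 43.9).
Mode of Beta(a,b) for a,b>1 is (a−1)/(a+b−2) = 16.3/59.2 = 0.2753.

0.2753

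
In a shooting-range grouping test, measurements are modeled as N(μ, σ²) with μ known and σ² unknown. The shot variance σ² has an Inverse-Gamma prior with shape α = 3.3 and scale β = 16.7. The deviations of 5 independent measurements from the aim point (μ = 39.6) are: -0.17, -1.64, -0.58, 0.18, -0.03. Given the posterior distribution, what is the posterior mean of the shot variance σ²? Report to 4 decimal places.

3.8009

With known mean μ and an Inverse-Gamma(α, β) prior on σ², the Normal likelihood is conjugate: posterior is Inv-Gamma(α + n/2, β + Σ(xᵢ−μ)²/2).
Σ(xᵢ−μ)² = (-0.17)² + (-1.64)² + (-0.58)² + (0.18)² + (-0.03)² = 3.0882.
Posterior: Inv-Gamma(3.3 + 5/2, 16.7 + 3.0882/2) = Inv-Gamma(5.80, 18.24410).
E[σ²|data] = β/(α−1) = 18.24410/4.80 = 3.8009.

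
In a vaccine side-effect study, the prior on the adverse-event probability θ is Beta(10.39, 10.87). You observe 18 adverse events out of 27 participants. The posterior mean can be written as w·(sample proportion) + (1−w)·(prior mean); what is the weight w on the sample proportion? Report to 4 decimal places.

0.5595

The Beta prior is conjugate to a Binomial/Bernoulli likelihood; the update adds successes to α and failures to β.
Posterior mean = (α₀+k)/(α₀+β₀+n) = [n/(α₀+β₀+n)]·(k/n) + [(α₀+β₀)/(α₀+β₀+n)]·α₀/(α₀+β₀), so only n and the prior enter the weight.
The weight on the data is w = n/(α₀+β₀+n) = 27/(10.39+10.87+27) = 27/48.26 = 0.5595.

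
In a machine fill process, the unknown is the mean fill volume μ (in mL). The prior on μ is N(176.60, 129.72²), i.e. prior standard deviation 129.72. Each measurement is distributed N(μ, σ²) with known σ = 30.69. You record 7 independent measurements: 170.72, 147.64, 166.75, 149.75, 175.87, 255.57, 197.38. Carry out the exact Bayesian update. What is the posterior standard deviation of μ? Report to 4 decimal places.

11.5536

For Normal data with known variance σ², a Normal(μ₀, σ₀²) prior on μ is conjugate. Posterior precision = 1/σ₀² + n/σ²; posterior mean is the precision-weighted average of μ₀ and x̄.
σ₀² = 129.72² = 16827.2784, σ² = 30.69² = 941.8761; σ² + n·σ₀² = 941.8761 + 7·16827.2784 = 118732.8249.
Posterior precision = 1/σ₀² + n/σ² = 1/16827.2784 + 7/941.8761 = (σ² + n·σ₀²)/(σ₀²σ²) = 118732.8249/(16827.2784·941.8761); posterior variance σₙ² = σ₀²σ²/(σ² + n·σ₀²) = 16827.2784·941.8761/118732.8249 = 133.486349.
Posterior SD = √σₙ² = √(16827.2784·941.8761/118732.8249) = 11.5536.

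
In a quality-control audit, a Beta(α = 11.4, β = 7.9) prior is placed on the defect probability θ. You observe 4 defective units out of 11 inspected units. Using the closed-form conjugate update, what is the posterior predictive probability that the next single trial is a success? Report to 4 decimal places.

0.5083

The Beta prior is conjugate to a Binomial/Bernoulli likelihood; the update adds successes to α and failures to β.
Posterior: Beta(α+k, β+n−k) = Beta(11.4+4, 7.9+7) = Beta(15.4, 14.9).
For a single future Bernoulli trial, P(success | data) = α/(α+β) = 0.5083.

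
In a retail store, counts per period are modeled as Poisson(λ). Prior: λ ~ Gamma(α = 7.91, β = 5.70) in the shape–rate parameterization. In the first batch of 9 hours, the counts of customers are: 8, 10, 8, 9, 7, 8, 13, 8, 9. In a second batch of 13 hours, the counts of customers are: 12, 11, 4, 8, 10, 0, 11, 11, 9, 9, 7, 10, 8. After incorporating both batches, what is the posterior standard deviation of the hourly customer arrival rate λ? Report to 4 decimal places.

With a Gamma(shape α, rate β) prior, the Poisson likelihood is conjugate: the posterior is Gamma(α + ΣXᵢ, β + n).
Batch 1: sum of counts S = 80 over n = 9 hours.
After batch 1: Gamma(α+S, β+n) = Gamma(7.91+80, 5.70+9) = Gamma(87.91, 14.70).
Batch 2: sum of counts S = 110 over n = 13 hours.
After batch 2: Gamma(α+S, β+n) = Gamma(87.91+110, 14.70+13) = Gamma(197.91, 27.70).
SD = √α/β = √197.91/27.70 = 0.5079.

0.5079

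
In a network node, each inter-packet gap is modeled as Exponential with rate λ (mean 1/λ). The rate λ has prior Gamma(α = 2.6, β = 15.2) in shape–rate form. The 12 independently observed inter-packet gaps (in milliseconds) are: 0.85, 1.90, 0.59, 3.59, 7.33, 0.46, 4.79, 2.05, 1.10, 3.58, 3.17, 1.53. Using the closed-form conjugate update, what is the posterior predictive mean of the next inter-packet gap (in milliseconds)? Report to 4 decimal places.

3.3926

With a Gamma(shape α, rate β) prior on the exponential rate λ, the posterior after n observations with total T = Σxᵢ is Gamma(α+n, β+T).
Sum of observations T = 30.94 milliseconds; n = 12.
Posterior: Gamma(2.6+12, 15.2+30.94) = Gamma(14.6, 46.14).
The predictive distribution for the next observation is Lomax; its mean is β/(α−1) = 46.14/13.6 = 3.3926.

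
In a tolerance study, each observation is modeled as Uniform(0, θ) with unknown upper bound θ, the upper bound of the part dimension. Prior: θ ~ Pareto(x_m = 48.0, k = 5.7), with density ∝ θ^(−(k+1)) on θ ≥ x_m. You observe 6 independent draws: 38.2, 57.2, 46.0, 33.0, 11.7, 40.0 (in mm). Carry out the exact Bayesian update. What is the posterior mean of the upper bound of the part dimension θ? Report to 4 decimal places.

62.5458

A Pareto(scale x_m, shape k) prior on the upper bound θ of Uniform(0, θ) is conjugate: posterior is Pareto(max(x_m, max xᵢ), k + n).
Sample maximum = 57.2; prior scale x_m = 48.0 → posterior scale = max = 57.2.
Posterior shape = 5.7 + 6 = 11.7.
E[θ|data] = k·x_m/(k−1) = 11.7·57.2/10.7 = 62.5458.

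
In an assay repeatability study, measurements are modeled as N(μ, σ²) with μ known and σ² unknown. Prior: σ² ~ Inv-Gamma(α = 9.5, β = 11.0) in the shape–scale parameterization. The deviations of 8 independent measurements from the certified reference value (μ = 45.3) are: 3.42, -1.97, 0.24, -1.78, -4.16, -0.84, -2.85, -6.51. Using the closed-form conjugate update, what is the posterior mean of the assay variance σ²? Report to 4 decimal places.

4.3727

With known mean μ and an Inverse-Gamma(α, β) prior on σ², the Normal likelihood is conjugate: posterior is Inv-Gamma(α + n/2, β + Σ(xᵢ−μ)²/2).
Σ(xᵢ−μ)² = (3.42)² + (-1.97)² + (0.24)² + (-1.78)² + (-4.16)² + (-0.84)² + (-2.85)² + (-6.51)² = 87.3171.
Posterior: Inv-Gamma(9.5 + 8/2, 11.0 + 87.3171/2) = Inv-Gamma(13.50, 54.65855).
E[σ²|data] = β/(α−1) = 54.65855/12.50 = 4.3727.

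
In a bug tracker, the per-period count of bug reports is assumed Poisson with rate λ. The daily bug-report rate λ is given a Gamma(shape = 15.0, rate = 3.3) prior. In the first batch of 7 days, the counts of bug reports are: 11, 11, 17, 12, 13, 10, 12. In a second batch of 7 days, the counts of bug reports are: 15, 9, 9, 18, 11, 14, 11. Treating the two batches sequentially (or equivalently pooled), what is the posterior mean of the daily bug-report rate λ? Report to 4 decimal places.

With a Gamma(shape α, rate β) prior, the Poisson likelihood is conjugate: the posterior is Gamma(α + ΣXᵢ, β + n).
Batch 1: sum of counts S = 86 over n = 7 days.
After batch 1: Gamma(α+S, β+n) = Gamma(15.0+86, 3.3+7) = Gamma(101.0, 10.3).
Batch 2: sum of counts S = 87 over n = 7 days.
After batch 2: Gamma(α+S, β+n) = Gamma(101.0+87, 10.3+7) = Gamma(188.0, 17.3).
Posterior mean = α/β = 188.0/17.3 = 10.8671.

10.8671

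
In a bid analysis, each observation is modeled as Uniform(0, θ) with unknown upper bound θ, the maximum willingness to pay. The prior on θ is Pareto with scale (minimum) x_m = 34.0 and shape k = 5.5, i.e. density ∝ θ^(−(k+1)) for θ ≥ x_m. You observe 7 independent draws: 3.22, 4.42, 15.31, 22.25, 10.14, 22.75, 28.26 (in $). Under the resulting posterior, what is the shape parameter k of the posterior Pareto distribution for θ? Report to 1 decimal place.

12.5

A Pareto(scale x_m, shape k) prior on the upper bound θ of Uniform(0, θ) is conjugate: posterior is Pareto(max(x_m, max xᵢ), k + n).
Sample maximum = 28.26; prior scale x_m = 34.0 → posterior scale = max = 34.00.
Posterior shape = 5.5 + 7 = 12.5.
Posterior shape k = 12.5.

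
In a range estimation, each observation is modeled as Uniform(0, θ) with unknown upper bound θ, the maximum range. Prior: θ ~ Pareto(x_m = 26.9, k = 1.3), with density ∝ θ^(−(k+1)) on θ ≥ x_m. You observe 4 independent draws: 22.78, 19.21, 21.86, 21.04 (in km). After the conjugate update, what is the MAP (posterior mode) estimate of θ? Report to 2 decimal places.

26.90

A Pareto(scale x_m, shape k) prior on the upper bound θ of Uniform(0, θ) is conjugate: posterior is Pareto(max(x_m, max xᵢ), k + n).
Sample maximum = 22.78; prior scale x_m = 26.9 → posterior scale = max = 26.90.
Posterior shape = 1.3 + 4 = 5.3.
The Pareto density is decreasing on [x_m, ∞), so the mode is x_m = 26.90.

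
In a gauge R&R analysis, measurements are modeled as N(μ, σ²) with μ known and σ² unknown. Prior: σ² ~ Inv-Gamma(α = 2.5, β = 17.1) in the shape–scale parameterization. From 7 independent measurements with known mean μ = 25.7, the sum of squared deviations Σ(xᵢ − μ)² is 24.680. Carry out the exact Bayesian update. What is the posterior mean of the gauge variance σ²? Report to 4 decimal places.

With known mean μ and an Inverse-Gamma(α, β) prior on σ², the Normal likelihood is conjugate: posterior is Inv-Gamma(α + n/2, β + Σ(xᵢ−μ)²/2).
Posterior: Inv-Gamma(2.5 + 7/2, 17.1 + 24.680/2) = Inv-Gamma(6.00, 29.4400).
E[σ²|data] = β/(α−1) = 29.4400/5.00 = 5.8880.

5.8880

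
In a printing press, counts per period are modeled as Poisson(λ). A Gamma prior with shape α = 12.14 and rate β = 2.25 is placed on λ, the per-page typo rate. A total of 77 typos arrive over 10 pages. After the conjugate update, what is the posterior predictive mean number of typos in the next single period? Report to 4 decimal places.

With a Gamma(shape α, rate β) prior, the Poisson likelihood is conjugate: the posterior is Gamma(α + ΣXᵢ, β + n).
Posterior: Gamma(α+S, β+n) = Gamma(12.14+77, 2.25+10) = Gamma(89.14, 12.25).
The predictive distribution for one future period is NegBinom with mean α/β = 7.2767.

7.2767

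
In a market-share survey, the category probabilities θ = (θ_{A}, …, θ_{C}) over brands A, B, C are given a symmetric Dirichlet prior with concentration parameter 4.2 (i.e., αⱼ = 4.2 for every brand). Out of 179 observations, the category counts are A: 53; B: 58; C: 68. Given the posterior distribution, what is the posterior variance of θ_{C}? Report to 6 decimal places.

0.001219

The Dirichlet prior is conjugate to the Multinomial likelihood: each posterior αⱼ = prior αⱼ + observed count nⱼ.
Posterior concentration: (57.2, 62.2, 72.2), total = 191.6.
Var[θ_j] = α_j(Σα−α_j)/((Σα)²(Σα+1)) = 72.2·119.4/(191.6²·192.6) = 0.001219.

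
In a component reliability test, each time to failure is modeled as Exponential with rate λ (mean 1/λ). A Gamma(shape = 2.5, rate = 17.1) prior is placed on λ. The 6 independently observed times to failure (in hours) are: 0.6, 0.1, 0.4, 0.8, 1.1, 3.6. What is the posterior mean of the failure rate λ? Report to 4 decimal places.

0.3586

With a Gamma(shape α, rate β) prior on the exponential rate λ, the posterior after n observations with total T = Σxᵢ is Gamma(α+n, β+T).
Sum of observations T = 6.6 hours; n = 6.
Posterior: Gamma(2.5+6, 17.1+6.6) = Gamma(8.5, 23.7).
Posterior mean of λ = α/β = 8.5/23.7 = 0.3586.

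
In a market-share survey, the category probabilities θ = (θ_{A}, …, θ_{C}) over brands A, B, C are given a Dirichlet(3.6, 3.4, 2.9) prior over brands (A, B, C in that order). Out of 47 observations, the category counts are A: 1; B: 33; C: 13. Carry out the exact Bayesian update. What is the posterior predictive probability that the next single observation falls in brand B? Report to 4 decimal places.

The Dirichlet prior is conjugate to the Multinomial likelihood: each posterior αⱼ = prior αⱼ + observed count nⱼ.
Posterior concentration: (4.6, 36.4, 15.9), total = 56.9.
P(next = B | data) = α_{B}/Σα = 0.6397.

0.6397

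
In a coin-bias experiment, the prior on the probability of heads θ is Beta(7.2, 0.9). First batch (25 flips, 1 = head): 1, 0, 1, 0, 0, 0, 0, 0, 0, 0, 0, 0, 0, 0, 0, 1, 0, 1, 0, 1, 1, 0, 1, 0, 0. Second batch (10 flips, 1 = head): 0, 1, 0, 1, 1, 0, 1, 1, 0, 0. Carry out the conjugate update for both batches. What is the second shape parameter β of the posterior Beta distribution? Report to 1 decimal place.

23.9

The Beta prior is conjugate to a Binomial/Bernoulli likelihood; the update adds successes to α and failures to β.
After batch 1: Beta(7.2+7, 0.9+18) = Beta(14.2, 18.9).
After batch 2: Beta(14.2+5, 18.9+5) = Beta(19.2, 23.9).
Posterior β = 23.9.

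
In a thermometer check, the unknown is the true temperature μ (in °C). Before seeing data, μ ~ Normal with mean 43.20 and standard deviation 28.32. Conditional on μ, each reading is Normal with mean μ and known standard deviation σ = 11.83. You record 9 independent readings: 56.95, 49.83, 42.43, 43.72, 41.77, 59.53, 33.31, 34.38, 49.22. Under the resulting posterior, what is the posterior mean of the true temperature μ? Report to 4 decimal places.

45.6350

For Normal data with known variance σ², a Normal(μ₀, σ₀²) prior on μ is conjugate. Posterior precision = 1/σ₀² + n/σ²; posterior mean is the precision-weighted average of μ₀ and x̄.
Σxᵢ = 56.95 + 49.83 + 42.43 + 43.72 + 41.77 + 59.53 + 33.31 + 34.38 + 49.22 = 411.14, so n·x̄ = 411.14.
σ₀² = 28.32² = 802.0224, σ² = 11.83² = 139.9489; σ² + n·σ₀² = 139.9489 + 9·802.0224 = 7358.1505.
Posterior mean = (μ₀/σ₀² + n·x̄/σ²)/(1/σ₀² + n/σ²) = (σ²·μ₀ + σ₀²·n·x̄)/(σ² + n·σ₀²) = (139.9489·43.20 + 802.0224·411.14)/7358.1505 = 335789.282016/7358.1505 = 45.6350.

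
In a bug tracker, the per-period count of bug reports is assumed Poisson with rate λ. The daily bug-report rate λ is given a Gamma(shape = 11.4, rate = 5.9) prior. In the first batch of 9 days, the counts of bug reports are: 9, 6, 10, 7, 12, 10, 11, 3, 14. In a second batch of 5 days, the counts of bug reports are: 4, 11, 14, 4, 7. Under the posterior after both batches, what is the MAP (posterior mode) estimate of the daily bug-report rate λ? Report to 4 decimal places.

With a Gamma(shape α, rate β) prior, the Poisson likelihood is conjugate: the posterior is Gamma(α + ΣXᵢ, β + n).
Batch 1: sum of counts S = 82 over n = 9 days.
After batch 1: Gamma(α+S, β+n) = Gamma(11.4+82, 5.9+9) = Gamma(93.4, 14.9).
Batch 2: sum of counts S = 40 over n = 5 days.
After batch 2: Gamma(α+S, β+n) = Gamma(93.4+40, 14.9+5) = Gamma(133.4, 19.9).
Mode of Gamma(α,β) for α≥1 is (α−1)/β = 132.4/19.9 = 6.6533.

6.6533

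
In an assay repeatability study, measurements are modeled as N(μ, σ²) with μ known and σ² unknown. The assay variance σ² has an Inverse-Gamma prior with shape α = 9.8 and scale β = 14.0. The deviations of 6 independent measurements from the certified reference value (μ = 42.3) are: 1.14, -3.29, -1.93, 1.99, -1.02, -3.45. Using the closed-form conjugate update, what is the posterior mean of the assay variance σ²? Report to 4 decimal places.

2.5742

With known mean μ and an Inverse-Gamma(α, β) prior on σ², the Normal likelihood is conjugate: posterior is Inv-Gamma(α + n/2, β + Σ(xᵢ−μ)²/2).
Σ(xᵢ−μ)² = (1.14)² + (-3.29)² + (-1.93)² + (1.99)² + (-1.02)² + (-3.45)² = 32.7516.
Posterior: Inv-Gamma(9.8 + 6/2, 14.0 + 32.7516/2) = Inv-Gamma(12.80, 30.37580).
E[σ²|data] = β/(α−1) = 30.37580/11.80 = 2.5742.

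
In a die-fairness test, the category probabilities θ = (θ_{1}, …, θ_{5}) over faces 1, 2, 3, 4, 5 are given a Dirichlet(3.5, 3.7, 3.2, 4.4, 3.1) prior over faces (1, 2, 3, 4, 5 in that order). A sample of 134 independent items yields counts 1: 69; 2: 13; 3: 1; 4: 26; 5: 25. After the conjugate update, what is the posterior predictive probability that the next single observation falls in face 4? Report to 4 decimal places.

The Dirichlet prior is conjugate to the Multinomial likelihood: each posterior αⱼ = prior αⱼ + observed count nⱼ.
Posterior concentration: (72.5, 16.7, 4.2, 30.4, 28.1), total = 151.9.
P(next = 4 | data) = α_{4}/Σα = 0.2001.

0.2001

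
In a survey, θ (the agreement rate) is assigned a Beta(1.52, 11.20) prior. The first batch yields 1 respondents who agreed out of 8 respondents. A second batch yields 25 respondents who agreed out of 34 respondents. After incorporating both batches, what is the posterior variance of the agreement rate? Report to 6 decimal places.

The Beta prior is conjugate to a Binomial/Bernoulli likelihood; the update adds successes to α and failures to β.
After batch 1: Beta(1.52+1, 11.20+7) = Beta(2.52, 18.20).
After batch 2: Beta(2.52+25, 18.20+9) = Beta(27.52, 27.20).
Var = αβ/((α+β)²(α+β+1)) = 27.52·27.20/(54.72²·55.72) = 0.004487.

0.004487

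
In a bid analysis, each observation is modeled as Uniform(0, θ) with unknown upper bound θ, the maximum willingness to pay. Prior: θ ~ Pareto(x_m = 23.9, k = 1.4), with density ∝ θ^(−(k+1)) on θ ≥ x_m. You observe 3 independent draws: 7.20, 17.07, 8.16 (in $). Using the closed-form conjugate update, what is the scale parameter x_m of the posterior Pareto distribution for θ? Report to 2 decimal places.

23.90

A Pareto(scale x_m, shape k) prior on the upper bound θ of Uniform(0, θ) is conjugate: posterior is Pareto(max(x_m, max xᵢ), k + n).
Sample maximum = 17.07; prior scale x_m = 23.9 → posterior scale = max = 23.90.
Posterior shape = 1.4 + 3 = 4.4.
Posterior scale x_m = 23.90.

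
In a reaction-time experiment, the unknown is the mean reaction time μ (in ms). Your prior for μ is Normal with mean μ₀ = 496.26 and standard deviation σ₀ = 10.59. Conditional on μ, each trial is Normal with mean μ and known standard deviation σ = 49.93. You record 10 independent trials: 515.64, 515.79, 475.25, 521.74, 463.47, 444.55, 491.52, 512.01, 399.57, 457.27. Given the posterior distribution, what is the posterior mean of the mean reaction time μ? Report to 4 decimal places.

491.1160

For Normal data with known variance σ², a Normal(μ₀, σ₀²) prior on μ is conjugate. Posterior precision = 1/σ₀² + n/σ²; posterior mean is the precision-weighted average of μ₀ and x̄.
Σxᵢ = 515.64 + 515.79 + 475.25 + 521.74 + 463.47 + 444.55 + 491.52 + 512.01 + 399.57 + 457.27 = 4796.81, so n·x̄ = 4796.81.
σ₀² = 10.59² = 112.1481, σ² = 49.93² = 2493.0049; σ² + n·σ₀² = 2493.0049 + 10·112.1481 = 3614.4859.
Posterior mean = (μ₀/σ₀² + n·x̄/σ²)/(1/σ₀² + n/σ²) = (σ²·μ₀ + σ₀²·n·x̄)/(σ² + n·σ₀²) = (2493.0049·496.26 + 112.1481·4796.81)/3614.4859 = 1775131.739235/3614.4859 = 491.1160.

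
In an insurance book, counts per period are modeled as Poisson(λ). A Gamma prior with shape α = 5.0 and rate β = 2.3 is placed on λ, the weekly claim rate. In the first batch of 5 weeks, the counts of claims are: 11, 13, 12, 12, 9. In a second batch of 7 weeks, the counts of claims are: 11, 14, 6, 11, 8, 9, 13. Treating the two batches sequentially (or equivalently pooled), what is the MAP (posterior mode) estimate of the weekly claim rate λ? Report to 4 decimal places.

9.3007

With a Gamma(shape α, rate β) prior, the Poisson likelihood is conjugate: the posterior is Gamma(α + ΣXᵢ, β + n).
Batch 1: sum of counts S = 57 over n = 5 weeks.
After batch 1: Gamma(α+S, β+n) = Gamma(5.0+57, 2.3+5) = Gamma(62.0, 7.3).
Batch 2: sum of counts S = 72 over n = 7 weeks.
After batch 2: Gamma(α+S, β+n) = Gamma(62.0+72, 7.3+7) = Gamma(134.0, 14.3).
Mode of Gamma(α,β) for α≥1 is (α−1)/β = 133.0/14.3 = 9.3007.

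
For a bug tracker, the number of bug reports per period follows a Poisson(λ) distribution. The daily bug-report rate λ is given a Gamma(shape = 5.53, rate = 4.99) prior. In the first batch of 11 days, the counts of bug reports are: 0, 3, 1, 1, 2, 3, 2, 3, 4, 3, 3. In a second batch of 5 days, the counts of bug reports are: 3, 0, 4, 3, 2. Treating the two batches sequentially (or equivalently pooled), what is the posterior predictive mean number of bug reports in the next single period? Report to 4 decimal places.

With a Gamma(shape α, rate β) prior, the Poisson likelihood is conjugate: the posterior is Gamma(α + ΣXᵢ, β + n).
Batch 1: sum of counts S = 25 over n = 11 days.
After batch 1: Gamma(α+S, β+n) = Gamma(5.53+25, 4.99+11) = Gamma(30.53, 15.99).
Batch 2: sum of counts S = 12 over n = 5 days.
After batch 2: Gamma(α+S, β+n) = Gamma(30.53+12, 15.99+5) = Gamma(42.53, 20.99).
The predictive distribution for one future period is NegBinom with mean α/β = 2.0262.

2.0262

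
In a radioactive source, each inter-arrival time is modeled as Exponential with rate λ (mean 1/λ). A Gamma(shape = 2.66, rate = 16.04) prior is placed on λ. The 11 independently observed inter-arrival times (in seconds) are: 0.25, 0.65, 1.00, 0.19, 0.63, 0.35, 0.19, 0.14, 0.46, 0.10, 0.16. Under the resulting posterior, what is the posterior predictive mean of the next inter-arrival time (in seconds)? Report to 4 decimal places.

1.5924

With a Gamma(shape α, rate β) prior on the exponential rate λ, the posterior after n observations with total T = Σxᵢ is Gamma(α+n, β+T).
Sum of observations T = 4.12 seconds; n = 11.
Posterior: Gamma(2.66+11, 16.04+4.12) = Gamma(13.66, 20.16).
The predictive distribution for the next observation is Lomax; its mean is β/(α−1) = 20.16/12.66 = 1.5924.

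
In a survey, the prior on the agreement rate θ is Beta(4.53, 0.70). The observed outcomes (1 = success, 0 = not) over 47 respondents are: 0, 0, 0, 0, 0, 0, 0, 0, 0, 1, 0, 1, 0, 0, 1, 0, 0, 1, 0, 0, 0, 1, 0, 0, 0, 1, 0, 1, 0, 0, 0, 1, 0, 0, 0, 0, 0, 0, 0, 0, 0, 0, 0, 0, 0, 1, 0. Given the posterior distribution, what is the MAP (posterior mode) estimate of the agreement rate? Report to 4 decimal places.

0.2495

The Beta prior is conjugate to a Binomial/Bernoulli likelihood; the update adds successes to α and failures to β.
Posterior: Beta(α+k, β+n−k) = Beta(4.53+9, 0.70+38) = Beta(13.53, 38.70).
Mode of Beta(a,b) for a,b>1 is (a−1)/(a+b−2) = 12.53/50.23 = 0.2495.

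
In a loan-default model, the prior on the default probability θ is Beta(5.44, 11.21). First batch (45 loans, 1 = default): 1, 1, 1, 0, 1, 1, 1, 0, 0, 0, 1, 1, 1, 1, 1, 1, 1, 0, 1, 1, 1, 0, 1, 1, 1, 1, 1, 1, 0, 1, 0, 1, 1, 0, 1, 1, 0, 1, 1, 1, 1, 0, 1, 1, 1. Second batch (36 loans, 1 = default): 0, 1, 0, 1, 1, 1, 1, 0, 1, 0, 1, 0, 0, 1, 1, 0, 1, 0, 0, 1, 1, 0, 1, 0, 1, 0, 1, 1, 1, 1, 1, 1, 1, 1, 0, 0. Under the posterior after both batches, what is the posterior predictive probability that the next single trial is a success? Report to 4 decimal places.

The Beta prior is conjugate to a Binomial/Bernoulli likelihood; the update adds successes to α and failures to β.
After batch 1: Beta(5.44+34, 11.21+11) = Beta(39.44, 22.21).
After batch 2: Beta(39.44+22, 22.21+14) = Beta(61.44, 36.21).
For a single future Bernoulli trial, P(success | data) = α/(α+β) = 0.6292.

0.6292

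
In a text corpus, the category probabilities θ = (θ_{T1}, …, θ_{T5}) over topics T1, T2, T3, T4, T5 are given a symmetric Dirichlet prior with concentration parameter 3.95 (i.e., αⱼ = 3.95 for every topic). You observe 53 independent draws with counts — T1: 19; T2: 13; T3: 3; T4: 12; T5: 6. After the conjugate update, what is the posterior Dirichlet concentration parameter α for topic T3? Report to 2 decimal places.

6.95

The Dirichlet prior is conjugate to the Multinomial likelihood: each posterior αⱼ = prior αⱼ + observed count nⱼ.
Posterior concentration: (22.95, 16.95, 6.95, 15.95, 9.95), total = 72.75.
α_{T3} = 3.95 + 3 = 6.95.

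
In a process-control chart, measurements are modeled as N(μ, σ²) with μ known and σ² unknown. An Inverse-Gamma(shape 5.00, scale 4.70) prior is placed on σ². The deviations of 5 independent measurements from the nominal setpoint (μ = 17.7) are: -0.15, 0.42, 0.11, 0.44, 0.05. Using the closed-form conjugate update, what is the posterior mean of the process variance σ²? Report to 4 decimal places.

0.7544

With known mean μ and an Inverse-Gamma(α, β) prior on σ², the Normal likelihood is conjugate: posterior is Inv-Gamma(α + n/2, β + Σ(xᵢ−μ)²/2).
Σ(xᵢ−μ)² = (-0.15)² + (0.42)² + (0.11)² + (0.44)² + (0.05)² = 0.4071.
Posterior: Inv-Gamma(5.00 + 5/2, 4.70 + 0.4071/2) = Inv-Gamma(7.50, 4.90355).
E[σ²|data] = β/(α−1) = 4.90355/6.50 = 0.7544.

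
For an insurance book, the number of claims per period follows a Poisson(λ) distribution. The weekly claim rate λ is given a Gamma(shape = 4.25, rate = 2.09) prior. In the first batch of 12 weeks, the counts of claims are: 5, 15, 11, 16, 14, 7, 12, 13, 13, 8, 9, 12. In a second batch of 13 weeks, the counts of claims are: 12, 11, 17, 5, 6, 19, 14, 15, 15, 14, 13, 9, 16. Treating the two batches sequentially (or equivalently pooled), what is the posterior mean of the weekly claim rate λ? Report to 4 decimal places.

11.2680

With a Gamma(shape α, rate β) prior, the Poisson likelihood is conjugate: the posterior is Gamma(α + ΣXᵢ, β + n).
Batch 1: sum of counts S = 135 over n = 12 weeks.
After batch 1: Gamma(α+S, β+n) = Gamma(4.25+135, 2.09+12) = Gamma(139.25, 14.09).
Batch 2: sum of counts S = 166 over n = 13 weeks.
After batch 2: Gamma(α+S, β+n) = Gamma(139.25+166, 14.09+13) = Gamma(305.25, 27.09).
Posterior mean = α/β = 305.25/27.09 = 11.2680.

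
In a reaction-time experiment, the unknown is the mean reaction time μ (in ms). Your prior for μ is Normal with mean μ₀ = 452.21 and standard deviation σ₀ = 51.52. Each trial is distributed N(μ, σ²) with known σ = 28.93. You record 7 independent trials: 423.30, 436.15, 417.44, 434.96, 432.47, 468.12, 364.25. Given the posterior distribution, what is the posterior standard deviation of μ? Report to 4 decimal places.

For Normal data with known variance σ², a Normal(μ₀, σ₀²) prior on μ is conjugate. Posterior precision = 1/σ₀² + n/σ²; posterior mean is the precision-weighted average of μ₀ and x̄.
σ₀² = 51.52² = 2654.3104, σ² = 28.93² = 836.9449; σ² + n·σ₀² = 836.9449 + 7·2654.3104 = 19417.1177.
Posterior precision = 1/σ₀² + n/σ² = 1/2654.3104 + 7/836.9449 = (σ² + n·σ₀²)/(σ₀²σ²) = 19417.1177/(2654.3104·836.9449); posterior variance σₙ² = σ₀²σ²/(σ² + n·σ₀²) = 2654.3104·836.9449/19417.1177 = 114.409954.
Posterior SD = √σₙ² = √(2654.3104·836.9449/19417.1177) = 10.6963.

10.6963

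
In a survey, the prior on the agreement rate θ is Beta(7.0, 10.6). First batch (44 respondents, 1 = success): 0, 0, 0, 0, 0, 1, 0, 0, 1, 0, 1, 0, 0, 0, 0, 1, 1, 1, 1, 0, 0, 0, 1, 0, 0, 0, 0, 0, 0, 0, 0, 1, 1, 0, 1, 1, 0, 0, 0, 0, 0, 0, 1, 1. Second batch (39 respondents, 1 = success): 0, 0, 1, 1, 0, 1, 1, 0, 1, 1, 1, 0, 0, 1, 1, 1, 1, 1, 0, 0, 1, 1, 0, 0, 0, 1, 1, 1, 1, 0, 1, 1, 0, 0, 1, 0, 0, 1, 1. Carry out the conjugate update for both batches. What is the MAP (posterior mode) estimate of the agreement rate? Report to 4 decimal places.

The Beta prior is conjugate to a Binomial/Bernoulli likelihood; the update adds successes to α and failures to β.
After batch 1: Beta(7.0+14, 10.6+30) = Beta(21.0, 40.6).
After batch 2: Beta(21.0+23, 40.6+16) = Beta(44.0, 56.6).
Mode of Beta(a,b) for a,b>1 is (a−1)/(a+b−2) = 43.0/98.6 = 0.4361.

0.4361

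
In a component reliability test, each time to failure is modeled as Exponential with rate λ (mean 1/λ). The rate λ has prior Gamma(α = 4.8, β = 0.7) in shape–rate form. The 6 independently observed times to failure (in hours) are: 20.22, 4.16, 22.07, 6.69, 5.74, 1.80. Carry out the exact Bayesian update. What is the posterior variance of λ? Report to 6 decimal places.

With a Gamma(shape α, rate β) prior on the exponential rate λ, the posterior after n observations with total T = Σxᵢ is Gamma(α+n, β+T).
Sum of observations T = 60.68 hours; n = 6.
Posterior: Gamma(4.8+6, 0.7+60.68) = Gamma(10.8, 61.38).
Var = α/β² = 0.002867.

0.002867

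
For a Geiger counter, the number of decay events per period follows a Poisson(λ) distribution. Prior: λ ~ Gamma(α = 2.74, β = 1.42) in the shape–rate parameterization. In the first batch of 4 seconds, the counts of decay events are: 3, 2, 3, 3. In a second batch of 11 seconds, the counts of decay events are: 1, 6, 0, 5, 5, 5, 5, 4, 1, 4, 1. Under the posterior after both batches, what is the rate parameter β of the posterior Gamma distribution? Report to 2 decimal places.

16.42

With a Gamma(shape α, rate β) prior, the Poisson likelihood is conjugate: the posterior is Gamma(α + ΣXᵢ, β + n).
Batch 1: sum of counts S = 11 over n = 4 seconds.
After batch 1: Gamma(α+S, β+n) = Gamma(2.74+11, 1.42+4) = Gamma(13.74, 5.42).
Batch 2: sum of counts S = 37 over n = 11 seconds.
After batch 2: Gamma(α+S, β+n) = Gamma(13.74+37, 5.42+11) = Gamma(50.74, 16.42).
Posterior β = 16.42.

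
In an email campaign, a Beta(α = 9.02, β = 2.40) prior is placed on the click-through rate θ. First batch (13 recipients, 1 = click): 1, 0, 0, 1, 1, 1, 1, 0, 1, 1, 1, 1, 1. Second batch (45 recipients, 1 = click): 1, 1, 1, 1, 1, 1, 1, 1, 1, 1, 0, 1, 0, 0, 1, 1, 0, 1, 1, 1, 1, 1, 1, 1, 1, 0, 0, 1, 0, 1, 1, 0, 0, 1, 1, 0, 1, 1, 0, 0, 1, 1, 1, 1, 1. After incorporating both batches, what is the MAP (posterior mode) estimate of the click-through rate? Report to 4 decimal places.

0.7567

The Beta prior is conjugate to a Binomial/Bernoulli likelihood; the update adds successes to α and failures to β.
After batch 1: Beta(9.02+10, 2.40+3) = Beta(19.02, 5.40).
After batch 2: Beta(19.02+33, 5.40+12) = Beta(52.02, 17.40).
Mode of Beta(a,b) for a,b>1 is (a−1)/(a+b−2) = 51.02/67.42 = 0.7567.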